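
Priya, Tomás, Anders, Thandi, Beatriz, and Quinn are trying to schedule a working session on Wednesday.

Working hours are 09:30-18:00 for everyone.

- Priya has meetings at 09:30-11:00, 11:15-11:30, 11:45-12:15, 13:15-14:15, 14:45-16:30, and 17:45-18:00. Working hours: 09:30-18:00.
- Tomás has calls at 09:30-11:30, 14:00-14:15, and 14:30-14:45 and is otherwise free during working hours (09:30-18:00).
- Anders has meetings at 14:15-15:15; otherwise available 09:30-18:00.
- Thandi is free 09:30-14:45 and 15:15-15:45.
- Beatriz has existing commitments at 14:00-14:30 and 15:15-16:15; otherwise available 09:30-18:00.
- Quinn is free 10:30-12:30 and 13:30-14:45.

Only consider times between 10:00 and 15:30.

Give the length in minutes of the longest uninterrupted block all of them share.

Priya free within 09:30–18:00: 11:00–11:15, 11:30–11:45, 12:15–13:15, 14:15–14:45, 16:30–17:45.
Tomás free within 09:30–18:00: 11:30–14:00, 14:15–14:30, 14:45–18:00.
Anders free within 09:30–18:00: 09:30–14:15, 15:15–18:00.
Beatriz free within 09:30–18:00: 09:30–14:00, 14:30–15:15, 16:15–18:00.
Priya ∩ Tomás: 11:30–11:45, 12:15–13:15, 14:15–14:30, 16:30–17:45.
Priya ∩ Tomás ∩ Anders: 11:30–11:45, 12:15–13:15, 16:30–17:45.
Priya ∩ Tomás ∩ Anders ∩ Thandi: 11:30–11:45, 12:15–13:15.
Priya ∩ Tomás ∩ Anders ∩ Thandi ∩ Beatriz: 11:30–11:45, 12:15–13:15.
Priya ∩ Tomás ∩ Anders ∩ Thandi ∩ Beatriz ∩ Quinn: 11:30–11:45, 12:15–12:30.
Restricted to 10:00–15:30: 11:30–11:45, 12:15–12:30.
Common window lengths: 15, 15 min; longest is 15.

15 minutes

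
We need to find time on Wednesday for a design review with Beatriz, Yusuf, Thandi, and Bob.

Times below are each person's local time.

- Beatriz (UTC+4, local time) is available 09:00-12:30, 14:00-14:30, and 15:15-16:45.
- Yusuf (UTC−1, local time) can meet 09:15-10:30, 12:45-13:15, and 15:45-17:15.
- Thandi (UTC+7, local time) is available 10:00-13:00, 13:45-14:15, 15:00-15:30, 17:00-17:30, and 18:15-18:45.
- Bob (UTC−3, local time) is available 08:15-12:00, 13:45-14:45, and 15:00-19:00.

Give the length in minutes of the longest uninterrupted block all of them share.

Beatriz → UTC: 05:00–08:30, 10:00–10:30, 11:15–12:45.
Yusuf → UTC: 10:15–11:30, 13:45–14:15, 16:45–18:15.
Thandi → UTC: 03:00–06:00, 06:45–07:15, 08:00–08:30, 10:00–10:30, 11:15–11:45.
Bob → UTC: 11:15–15:00, 16:45–17:45, 18:00–22:00.
Beatriz ∩ Yusuf: 10:15–10:30, 11:15–11:30.
Beatriz ∩ Yusuf ∩ Thandi: 10:15–10:30, 11:15–11:30.
Beatriz ∩ Yusuf ∩ Thandi ∩ Bob: 11:15–11:30.
Single common window of 15 minutes.

15 minutes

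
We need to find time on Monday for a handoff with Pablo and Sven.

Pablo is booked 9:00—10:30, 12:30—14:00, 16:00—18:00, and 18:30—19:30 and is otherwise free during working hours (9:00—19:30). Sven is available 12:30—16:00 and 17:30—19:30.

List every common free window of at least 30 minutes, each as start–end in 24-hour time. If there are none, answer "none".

14:00–16:00, 18:00–18:30

Pablo free within 09:00–19:30: 10:30–12:30, 14:00–16:00, 18:00–18:30.
Pablo ∩ Sven: 14:00–16:00, 18:00–18:30.
Windows ≥ 30 min: 14:00–16:00, 18:00–18:30.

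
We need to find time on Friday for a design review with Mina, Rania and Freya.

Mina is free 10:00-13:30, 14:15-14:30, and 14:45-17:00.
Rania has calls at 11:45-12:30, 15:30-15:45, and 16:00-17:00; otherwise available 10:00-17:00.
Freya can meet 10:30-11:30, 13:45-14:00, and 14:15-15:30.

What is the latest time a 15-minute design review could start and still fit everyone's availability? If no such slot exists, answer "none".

15:15

Rania free within 10:00–17:00: 10:00–11:45, 12:30–15:30, 15:45–16:00.
Mina ∩ Rania: 10:00–11:45, 12:30–13:30, 14:15–14:30, 14:45–15:30, 15:45–16:00.
Mina ∩ Rania ∩ Freya: 10:30–11:30, 14:15–14:30, 14:45–15:30.
Windows ≥ 15 min: 10:30–11:30, 14:15–14:30, 14:45–15:30.
Latest start in the last window 14:45–15:30 is 15:30 − 15 min = 15:15.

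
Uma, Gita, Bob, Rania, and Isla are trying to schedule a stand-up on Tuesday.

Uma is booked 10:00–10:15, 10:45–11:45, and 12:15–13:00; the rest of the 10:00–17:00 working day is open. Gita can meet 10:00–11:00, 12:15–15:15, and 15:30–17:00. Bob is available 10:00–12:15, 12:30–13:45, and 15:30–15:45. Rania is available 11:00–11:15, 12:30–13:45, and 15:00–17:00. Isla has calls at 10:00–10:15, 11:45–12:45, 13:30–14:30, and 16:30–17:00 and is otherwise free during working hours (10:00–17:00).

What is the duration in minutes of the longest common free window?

Uma free within 10:00–17:00: 10:15–10:45, 11:45–12:15, 13:00–17:00.
Isla free within 10:00–17:00: 10:15–11:45, 12:45–13:30, 14:30–16:30.
Uma ∩ Gita: 10:15–10:45, 13:00–15:15, 15:30–17:00.
Uma ∩ Gita ∩ Bob: 10:15–10:45, 13:00–13:45, 15:30–15:45.
Uma ∩ Gita ∩ Bob ∩ Rania: 13:00–13:45, 15:30–15:45.
Uma ∩ Gita ∩ Bob ∩ Rania ∩ Isla: 13:00–13:30, 15:30–15:45.
Common window lengths: 30, 15 min; longest is 30.

30 minutes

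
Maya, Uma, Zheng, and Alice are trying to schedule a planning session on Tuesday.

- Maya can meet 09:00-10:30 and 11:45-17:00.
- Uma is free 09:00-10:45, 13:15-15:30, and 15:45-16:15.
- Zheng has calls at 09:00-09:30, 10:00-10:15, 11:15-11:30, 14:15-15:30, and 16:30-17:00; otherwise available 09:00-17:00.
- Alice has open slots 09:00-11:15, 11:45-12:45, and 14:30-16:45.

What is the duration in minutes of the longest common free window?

30 minutes

Zheng free within 09:00–17:00: 09:30–10:00, 10:15–11:15, 11:30–14:15, 15:30–16:30.
Maya ∩ Uma: 09:00–10:30, 13:15–15:30, 15:45–16:15.
Maya ∩ Uma ∩ Zheng: 09:30–10:00, 10:15–10:30, 13:15–14:15, 15:45–16:15.
Maya ∩ Uma ∩ Zheng ∩ Alice: 09:30–10:00, 10:15–10:30, 15:45–16:15.
Common window lengths: 30, 15, 30 min; longest is 30.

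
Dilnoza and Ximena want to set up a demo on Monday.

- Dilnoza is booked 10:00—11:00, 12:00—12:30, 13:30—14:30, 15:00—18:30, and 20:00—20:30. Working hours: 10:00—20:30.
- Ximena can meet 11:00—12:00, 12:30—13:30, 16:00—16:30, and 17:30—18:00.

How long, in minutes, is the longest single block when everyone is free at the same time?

60 minutes

Dilnoza free within 10:00–20:30: 11:00–12:00, 12:30–13:30, 14:30–15:00, 18:30–20:00.
Dilnoza ∩ Ximena: 11:00–12:00, 12:30–13:30.
Common window lengths: 60, 60 min; longest is 60.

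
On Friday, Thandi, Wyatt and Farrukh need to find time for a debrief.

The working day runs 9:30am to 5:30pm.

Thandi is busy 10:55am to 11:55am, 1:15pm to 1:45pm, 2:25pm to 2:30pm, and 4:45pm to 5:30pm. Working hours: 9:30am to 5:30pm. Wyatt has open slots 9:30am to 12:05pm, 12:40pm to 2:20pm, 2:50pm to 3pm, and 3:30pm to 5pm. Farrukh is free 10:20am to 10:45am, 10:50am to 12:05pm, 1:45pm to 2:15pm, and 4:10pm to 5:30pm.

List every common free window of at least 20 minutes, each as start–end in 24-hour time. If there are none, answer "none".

Thandi free within 09:30–17:30: 09:30–10:55, 11:55–13:15, 13:45–14:25, 14:30–16:45.
Thandi ∩ Wyatt: 09:30–10:55, 11:55–12:05, 12:40–13:15, 13:45–14:20, 14:50–15:00, 15:30–16:45.
Thandi ∩ Wyatt ∩ Farrukh: 10:20–10:45, 10:50–10:55, 11:55–12:05, 13:45–14:15, 16:10–16:45.
Windows ≥ 20 min: 10:20–10:45, 13:45–14:15, 16:10–16:45.

10:20–10:45, 13:45–14:15, 16:10–16:45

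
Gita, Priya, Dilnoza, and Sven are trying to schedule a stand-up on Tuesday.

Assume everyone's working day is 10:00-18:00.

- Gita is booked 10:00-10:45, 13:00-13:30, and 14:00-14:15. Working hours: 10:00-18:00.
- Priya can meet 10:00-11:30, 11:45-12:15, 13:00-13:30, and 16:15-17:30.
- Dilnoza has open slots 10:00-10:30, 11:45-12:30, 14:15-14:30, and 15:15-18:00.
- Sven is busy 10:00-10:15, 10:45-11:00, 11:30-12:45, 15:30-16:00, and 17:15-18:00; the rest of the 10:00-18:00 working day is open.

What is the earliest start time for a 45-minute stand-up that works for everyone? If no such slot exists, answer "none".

Gita free within 10:00–18:00: 10:45–13:00, 13:30–14:00, 14:15–18:00.
Sven free within 10:00–18:00: 10:15–10:45, 11:00–11:30, 12:45–15:30, 16:00–17:15.
Gita ∩ Priya: 10:45–11:30, 11:45–12:15, 16:15–17:30.
Gita ∩ Priya ∩ Dilnoza: 11:45–12:15, 16:15–17:30.
Gita ∩ Priya ∩ Dilnoza ∩ Sven: 16:15–17:15.
Windows ≥ 45 min: 16:15–17:15.
Earliest such window starts at 16:15.

16:15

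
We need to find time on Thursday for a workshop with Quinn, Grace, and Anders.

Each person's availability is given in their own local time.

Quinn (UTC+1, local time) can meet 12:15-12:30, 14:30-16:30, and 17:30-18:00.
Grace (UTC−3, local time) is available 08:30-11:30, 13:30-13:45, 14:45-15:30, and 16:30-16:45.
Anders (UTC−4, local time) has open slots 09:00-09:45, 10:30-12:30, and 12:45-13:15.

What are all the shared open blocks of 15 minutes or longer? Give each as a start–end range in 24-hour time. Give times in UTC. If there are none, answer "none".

Quinn → UTC: 11:15–11:30, 13:30–15:30, 16:30–17:00.
Grace → UTC: 11:30–14:30, 16:30–16:45, 17:45–18:30, 19:30–19:45.
Anders → UTC: 13:00–13:45, 14:30–16:30, 16:45–17:15.
Quinn ∩ Grace: 13:30–14:30, 16:30–16:45.
Quinn ∩ Grace ∩ Anders: 13:30–13:45.
Windows ≥ 15 min: 13:30–13:45.

13:30–13:45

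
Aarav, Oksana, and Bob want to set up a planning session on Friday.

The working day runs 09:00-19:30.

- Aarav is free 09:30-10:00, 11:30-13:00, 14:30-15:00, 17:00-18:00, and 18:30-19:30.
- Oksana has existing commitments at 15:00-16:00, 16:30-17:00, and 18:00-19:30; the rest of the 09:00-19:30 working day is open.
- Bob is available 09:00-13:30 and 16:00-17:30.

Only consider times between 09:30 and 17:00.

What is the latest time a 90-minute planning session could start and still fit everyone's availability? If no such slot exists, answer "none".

Oksana free within 09:00–19:30: 09:00–15:00, 16:00–16:30, 17:00–18:00.
Aarav ∩ Oksana: 09:30–10:00, 11:30–13:00, 14:30–15:00, 17:00–18:00.
Aarav ∩ Oksana ∩ Bob: 09:30–10:00, 11:30–13:00, 17:00–17:30.
Restricted to 09:30–17:00: 09:30–10:00, 11:30–13:00.
Windows ≥ 90 min: 11:30–13:00.
Latest start in the last window 11:30–13:00 is 13:00 − 90 min = 11:30.

11:30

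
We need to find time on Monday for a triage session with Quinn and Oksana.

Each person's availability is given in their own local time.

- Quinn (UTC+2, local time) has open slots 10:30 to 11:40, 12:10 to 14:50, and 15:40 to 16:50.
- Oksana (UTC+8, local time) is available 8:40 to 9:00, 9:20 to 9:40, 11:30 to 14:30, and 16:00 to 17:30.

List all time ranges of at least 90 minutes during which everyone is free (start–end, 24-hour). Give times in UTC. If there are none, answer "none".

none

Quinn → UTC: 08:30–09:40, 10:10–12:50, 13:40–14:50.
Oksana → UTC: 00:40–01:00, 01:20–01:40, 03:30–06:30, 08:00–09:30.
Quinn ∩ Oksana: 08:30–09:30.
Windows ≥ 90 min: (none).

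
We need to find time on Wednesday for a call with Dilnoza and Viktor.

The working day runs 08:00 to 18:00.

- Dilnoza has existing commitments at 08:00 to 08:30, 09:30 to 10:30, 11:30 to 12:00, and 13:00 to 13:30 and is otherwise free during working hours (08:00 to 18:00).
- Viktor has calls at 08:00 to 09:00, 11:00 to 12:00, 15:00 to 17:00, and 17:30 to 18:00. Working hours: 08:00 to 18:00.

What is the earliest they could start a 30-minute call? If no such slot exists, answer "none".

09:00

Dilnoza free within 08:00–18:00: 08:30–09:30, 10:30–11:30, 12:00–13:00, 13:30–18:00.
Viktor free within 08:00–18:00: 09:00–11:00, 12:00–15:00, 17:00–17:30.
Dilnoza ∩ Viktor: 09:00–09:30, 10:30–11:00, 12:00–13:00, 13:30–15:00, 17:00–17:30.
Windows ≥ 30 min: 09:00–09:30, 10:30–11:00, 12:00–13:00, 13:30–15:00, 17:00–17:30.
Earliest such window starts at 09:00.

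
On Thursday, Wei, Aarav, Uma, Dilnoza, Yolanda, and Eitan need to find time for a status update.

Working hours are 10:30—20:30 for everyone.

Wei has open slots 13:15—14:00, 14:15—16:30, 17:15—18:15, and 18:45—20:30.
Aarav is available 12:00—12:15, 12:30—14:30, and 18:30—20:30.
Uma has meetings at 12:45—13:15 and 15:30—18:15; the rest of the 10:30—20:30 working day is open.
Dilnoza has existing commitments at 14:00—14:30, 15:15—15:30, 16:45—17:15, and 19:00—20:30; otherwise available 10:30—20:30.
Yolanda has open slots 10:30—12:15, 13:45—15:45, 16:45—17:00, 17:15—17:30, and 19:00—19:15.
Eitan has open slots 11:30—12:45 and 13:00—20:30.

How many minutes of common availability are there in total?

Uma free within 10:30–20:30: 10:30–12:45, 13:15–15:30, 18:15–20:30.
Dilnoza free within 10:30–20:30: 10:30–14:00, 14:30–15:15, 15:30–16:45, 17:15–19:00.
Wei ∩ Aarav: 13:15–14:00, 14:15–14:30, 18:45–20:30.
Wei ∩ Aarav ∩ Uma: 13:15–14:00, 14:15–14:30, 18:45–20:30.
Wei ∩ Aarav ∩ Uma ∩ Dilnoza: 13:15–14:00, 18:45–19:00.
Wei ∩ Aarav ∩ Uma ∩ Dilnoza ∩ Yolanda: 13:45–14:00.
Wei ∩ Aarav ∩ Uma ∩ Dilnoza ∩ Yolanda ∩ Eitan: 13:45–14:00.
Total common minutes: 15.

15 minutes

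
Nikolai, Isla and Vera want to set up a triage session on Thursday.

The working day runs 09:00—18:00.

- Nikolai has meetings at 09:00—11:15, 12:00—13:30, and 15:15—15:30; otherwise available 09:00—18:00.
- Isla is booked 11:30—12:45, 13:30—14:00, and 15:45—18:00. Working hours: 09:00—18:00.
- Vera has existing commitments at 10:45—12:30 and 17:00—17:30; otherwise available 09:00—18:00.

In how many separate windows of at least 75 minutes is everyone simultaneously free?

1

Nikolai free within 09:00–18:00: 11:15–12:00, 13:30–15:15, 15:30–18:00.
Isla free within 09:00–18:00: 09:00–11:30, 12:45–13:30, 14:00–15:45.
Vera free within 09:00–18:00: 09:00–10:45, 12:30–17:00, 17:30–18:00.
Nikolai ∩ Isla: 11:15–11:30, 14:00–15:15, 15:30–15:45.
Nikolai ∩ Isla ∩ Vera: 14:00–15:15, 15:30–15:45.
Windows ≥ 75 min: 14:00–15:15.
That's 1 window.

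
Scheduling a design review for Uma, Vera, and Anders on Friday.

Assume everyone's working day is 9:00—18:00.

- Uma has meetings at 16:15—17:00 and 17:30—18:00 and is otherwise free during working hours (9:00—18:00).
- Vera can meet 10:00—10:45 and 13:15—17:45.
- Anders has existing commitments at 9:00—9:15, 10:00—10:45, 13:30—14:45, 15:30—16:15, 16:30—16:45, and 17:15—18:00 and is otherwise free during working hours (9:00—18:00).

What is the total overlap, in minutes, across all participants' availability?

Uma free within 09:00–18:00: 09:00–16:15, 17:00–17:30.
Anders free within 09:00–18:00: 09:15–10:00, 10:45–13:30, 14:45–15:30, 16:15–16:30, 16:45–17:15.
Uma ∩ Vera: 10:00–10:45, 13:15–16:15, 17:00–17:30.
Uma ∩ Vera ∩ Anders: 13:15–13:30, 14:45–15:30, 17:00–17:15.
Total common minutes: 15 + 45 + 15 = 75.

75 minutes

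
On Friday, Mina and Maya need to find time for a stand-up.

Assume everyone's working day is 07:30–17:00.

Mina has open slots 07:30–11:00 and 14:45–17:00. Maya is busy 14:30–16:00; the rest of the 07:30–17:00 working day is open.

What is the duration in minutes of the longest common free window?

210 minutes

Maya free within 07:30–17:00: 07:30–14:30, 16:00–17:00.
Mina ∩ Maya: 07:30–11:00, 16:00–17:00.
Common window lengths: 210, 60 min; longest is 210.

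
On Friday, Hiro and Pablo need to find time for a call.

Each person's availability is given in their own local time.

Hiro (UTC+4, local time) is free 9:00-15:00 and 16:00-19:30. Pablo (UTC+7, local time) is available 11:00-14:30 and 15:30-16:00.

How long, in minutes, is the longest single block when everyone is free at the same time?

150 minutes

Hiro → UTC: 05:00–11:00, 12:00–15:30.
Pablo → UTC: 04:00–07:30, 08:30–09:00.
Hiro ∩ Pablo: 05:00–07:30, 08:30–09:00.
Common window lengths: 150, 30 min; longest is 150.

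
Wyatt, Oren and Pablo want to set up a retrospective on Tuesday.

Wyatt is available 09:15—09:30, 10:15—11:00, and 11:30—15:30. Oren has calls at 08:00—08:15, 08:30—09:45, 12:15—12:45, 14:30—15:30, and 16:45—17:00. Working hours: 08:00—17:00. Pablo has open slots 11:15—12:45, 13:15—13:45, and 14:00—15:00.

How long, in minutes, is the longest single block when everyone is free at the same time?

45 minutes

Oren free within 08:00–17:00: 08:15–08:30, 09:45–12:15, 12:45–14:30, 15:30–16:45.
Wyatt ∩ Oren: 10:15–11:00, 11:30–12:15, 12:45–14:30.
Wyatt ∩ Oren ∩ Pablo: 11:30–12:15, 13:15–13:45, 14:00–14:30.
Common window lengths: 45, 30, 30 min; longest is 45.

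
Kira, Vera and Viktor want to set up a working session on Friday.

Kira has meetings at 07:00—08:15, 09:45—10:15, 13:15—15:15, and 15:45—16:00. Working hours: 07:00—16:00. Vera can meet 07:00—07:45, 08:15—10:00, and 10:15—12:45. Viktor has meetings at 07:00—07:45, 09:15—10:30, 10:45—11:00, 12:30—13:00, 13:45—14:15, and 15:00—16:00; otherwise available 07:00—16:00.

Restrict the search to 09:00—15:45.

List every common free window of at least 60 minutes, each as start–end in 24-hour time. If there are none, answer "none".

Kira free within 07:00–16:00: 08:15–09:45, 10:15–13:15, 15:15–15:45.
Viktor free within 07:00–16:00: 07:45–09:15, 10:30–10:45, 11:00–12:30, 13:00–13:45, 14:15–15:00.
Kira ∩ Vera: 08:15–09:45, 10:15–12:45.
Kira ∩ Vera ∩ Viktor: 08:15–09:15, 10:30–10:45, 11:00–12:30.
Restricted to 09:00–15:45: 09:00–09:15, 10:30–10:45, 11:00–12:30.
Windows ≥ 60 min: 11:00–12:30.

11:00–12:30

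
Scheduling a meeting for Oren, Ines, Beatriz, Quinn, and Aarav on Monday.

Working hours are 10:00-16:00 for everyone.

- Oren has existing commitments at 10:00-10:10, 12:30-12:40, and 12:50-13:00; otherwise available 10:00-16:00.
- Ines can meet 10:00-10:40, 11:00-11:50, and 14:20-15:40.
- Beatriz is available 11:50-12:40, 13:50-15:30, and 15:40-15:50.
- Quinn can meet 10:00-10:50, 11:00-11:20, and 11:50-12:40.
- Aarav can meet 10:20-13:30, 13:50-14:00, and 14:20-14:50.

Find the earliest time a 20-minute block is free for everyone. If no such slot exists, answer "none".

Oren free within 10:00–16:00: 10:10–12:30, 12:40–12:50, 13:00–16:00.
Oren ∩ Ines: 10:10–10:40, 11:00–11:50, 14:20–15:40.
Oren ∩ Ines ∩ Beatriz: 14:20–15:30.
Oren ∩ Ines ∩ Beatriz ∩ Quinn: (none).
Oren ∩ Ines ∩ Beatriz ∩ Quinn ∩ Aarav: (none).
Windows ≥ 20 min: (none).

none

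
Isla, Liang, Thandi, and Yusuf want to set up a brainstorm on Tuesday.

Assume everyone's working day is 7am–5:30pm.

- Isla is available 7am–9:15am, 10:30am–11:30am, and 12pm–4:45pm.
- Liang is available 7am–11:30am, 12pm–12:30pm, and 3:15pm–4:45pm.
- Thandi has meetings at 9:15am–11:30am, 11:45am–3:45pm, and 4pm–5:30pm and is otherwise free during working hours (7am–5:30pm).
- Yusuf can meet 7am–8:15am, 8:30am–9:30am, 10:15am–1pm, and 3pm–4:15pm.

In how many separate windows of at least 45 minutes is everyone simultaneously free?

Thandi free within 07:00–17:30: 07:00–09:15, 11:30–11:45, 15:45–16:00.
Isla ∩ Liang: 07:00–09:15, 10:30–11:30, 12:00–12:30, 15:15–16:45.
Isla ∩ Liang ∩ Thandi: 07:00–09:15, 15:45–16:00.
Isla ∩ Liang ∩ Thandi ∩ Yusuf: 07:00–08:15, 08:30–09:15, 15:45–16:00.
Windows ≥ 45 min: 07:00–08:15, 08:30–09:15.
That's 2 windows.

2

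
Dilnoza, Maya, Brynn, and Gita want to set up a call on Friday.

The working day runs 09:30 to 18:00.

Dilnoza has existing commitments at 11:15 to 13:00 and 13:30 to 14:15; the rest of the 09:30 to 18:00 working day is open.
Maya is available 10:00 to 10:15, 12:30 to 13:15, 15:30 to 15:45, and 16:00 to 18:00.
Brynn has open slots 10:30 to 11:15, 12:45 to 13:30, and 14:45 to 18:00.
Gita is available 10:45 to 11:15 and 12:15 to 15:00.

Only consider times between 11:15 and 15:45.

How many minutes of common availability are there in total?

15 minutes

Dilnoza free within 09:30–18:00: 09:30–11:15, 13:00–13:30, 14:15–18:00.
Dilnoza ∩ Maya: 10:00–10:15, 13:00–13:15, 15:30–15:45, 16:00–18:00.
Dilnoza ∩ Maya ∩ Brynn: 13:00–13:15, 15:30–15:45, 16:00–18:00.
Dilnoza ∩ Maya ∩ Brynn ∩ Gita: 13:00–13:15.
Restricted to 11:15–15:45: 13:00–13:15.
Total common minutes: 15.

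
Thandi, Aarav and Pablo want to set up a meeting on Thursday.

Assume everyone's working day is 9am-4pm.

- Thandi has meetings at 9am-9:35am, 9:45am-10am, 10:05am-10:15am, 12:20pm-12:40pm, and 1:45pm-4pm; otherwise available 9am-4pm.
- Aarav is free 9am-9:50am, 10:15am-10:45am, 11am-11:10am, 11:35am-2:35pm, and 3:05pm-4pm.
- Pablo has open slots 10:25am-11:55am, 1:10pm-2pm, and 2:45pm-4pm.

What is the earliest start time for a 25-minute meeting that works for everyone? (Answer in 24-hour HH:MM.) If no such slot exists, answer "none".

Thandi free within 09:00–16:00: 09:35–09:45, 10:00–10:05, 10:15–12:20, 12:40–13:45.
Thandi ∩ Aarav: 09:35–09:45, 10:15–10:45, 11:00–11:10, 11:35–12:20, 12:40–13:45.
Thandi ∩ Aarav ∩ Pablo: 10:25–10:45, 11:00–11:10, 11:35–11:55, 13:10–13:45.
Windows ≥ 25 min: 13:10–13:45.
Earliest such window starts at 13:10.

13:10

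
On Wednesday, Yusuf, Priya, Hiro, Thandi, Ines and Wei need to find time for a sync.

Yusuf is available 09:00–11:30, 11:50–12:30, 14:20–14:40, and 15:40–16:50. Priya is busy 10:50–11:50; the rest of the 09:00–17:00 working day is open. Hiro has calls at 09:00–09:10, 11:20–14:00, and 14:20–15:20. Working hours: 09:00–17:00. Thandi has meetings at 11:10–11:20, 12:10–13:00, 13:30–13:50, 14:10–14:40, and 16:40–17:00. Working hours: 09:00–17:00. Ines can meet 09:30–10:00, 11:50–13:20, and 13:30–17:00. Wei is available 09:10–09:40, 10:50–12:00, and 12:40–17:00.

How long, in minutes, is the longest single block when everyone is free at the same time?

60 minutes

Priya free within 09:00–17:00: 09:00–10:50, 11:50–17:00.
Hiro free within 09:00–17:00: 09:10–11:20, 14:00–14:20, 15:20–17:00.
Thandi free within 09:00–17:00: 09:00–11:10, 11:20–12:10, 13:00–13:30, 13:50–14:10, 14:40–16:40.
Yusuf ∩ Priya: 09:00–10:50, 11:50–12:30, 14:20–14:40, 15:40–16:50.
Yusuf ∩ Priya ∩ Hiro: 09:10–10:50, 15:40–16:50.
Yusuf ∩ Priya ∩ Hiro ∩ Thandi: 09:10–10:50, 15:40–16:40.
Yusuf ∩ Priya ∩ Hiro ∩ Thandi ∩ Ines: 09:30–10:00, 15:40–16:40.
Yusuf ∩ Priya ∩ Hiro ∩ Thandi ∩ Ines ∩ Wei: 09:30–09:40, 15:40–16:40.
Common window lengths: 10, 60 min; longest is 60.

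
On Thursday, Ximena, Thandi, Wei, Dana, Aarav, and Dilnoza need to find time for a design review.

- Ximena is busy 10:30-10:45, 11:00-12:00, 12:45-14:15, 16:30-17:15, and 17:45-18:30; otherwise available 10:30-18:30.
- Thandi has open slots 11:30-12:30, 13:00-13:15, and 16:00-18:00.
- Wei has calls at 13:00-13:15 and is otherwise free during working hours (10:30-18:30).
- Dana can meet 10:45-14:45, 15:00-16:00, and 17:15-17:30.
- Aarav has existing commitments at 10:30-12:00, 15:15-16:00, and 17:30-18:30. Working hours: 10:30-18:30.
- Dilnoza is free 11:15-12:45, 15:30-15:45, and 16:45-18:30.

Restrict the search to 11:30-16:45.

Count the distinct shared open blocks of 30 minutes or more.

1

Ximena free within 10:30–18:30: 10:45–11:00, 12:00–12:45, 14:15–16:30, 17:15–17:45.
Wei free within 10:30–18:30: 10:30–13:00, 13:15–18:30.
Aarav free within 10:30–18:30: 12:00–15:15, 16:00–17:30.
Ximena ∩ Thandi: 12:00–12:30, 16:00–16:30, 17:15–17:45.
Ximena ∩ Thandi ∩ Wei: 12:00–12:30, 16:00–16:30, 17:15–17:45.
Ximena ∩ Thandi ∩ Wei ∩ Dana: 12:00–12:30, 17:15–17:30.
Ximena ∩ Thandi ∩ Wei ∩ Dana ∩ Aarav: 12:00–12:30, 17:15–17:30.
Ximena ∩ Thandi ∩ Wei ∩ Dana ∩ Aarav ∩ Dilnoza: 12:00–12:30, 17:15–17:30.
Restricted to 11:30–16:45: 12:00–12:30.
Windows ≥ 30 min: 12:00–12:30.
That's 1 window.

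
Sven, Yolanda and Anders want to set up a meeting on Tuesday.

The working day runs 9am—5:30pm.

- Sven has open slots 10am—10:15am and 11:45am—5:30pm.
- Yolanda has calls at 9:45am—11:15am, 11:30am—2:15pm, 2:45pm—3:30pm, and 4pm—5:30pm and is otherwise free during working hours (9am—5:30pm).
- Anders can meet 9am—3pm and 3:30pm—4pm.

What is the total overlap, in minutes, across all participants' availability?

60 minutes

Yolanda free within 09:00–17:30: 09:00–09:45, 11:15–11:30, 14:15–14:45, 15:30–16:00.
Sven ∩ Yolanda: 14:15–14:45, 15:30–16:00.
Sven ∩ Yolanda ∩ Anders: 14:15–14:45, 15:30–16:00.
Total common minutes: 30 + 30 = 60.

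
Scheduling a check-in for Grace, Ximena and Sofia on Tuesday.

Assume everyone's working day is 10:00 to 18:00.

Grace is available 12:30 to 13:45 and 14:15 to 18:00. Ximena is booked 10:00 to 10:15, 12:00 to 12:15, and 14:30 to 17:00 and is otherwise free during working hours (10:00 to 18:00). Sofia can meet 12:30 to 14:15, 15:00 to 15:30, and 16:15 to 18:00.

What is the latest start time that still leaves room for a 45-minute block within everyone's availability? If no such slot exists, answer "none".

Ximena free within 10:00–18:00: 10:15–12:00, 12:15–14:30, 17:00–18:00.
Grace ∩ Ximena: 12:30–13:45, 14:15–14:30, 17:00–18:00.
Grace ∩ Ximena ∩ Sofia: 12:30–13:45, 17:00–18:00.
Windows ≥ 45 min: 12:30–13:45, 17:00–18:00.
Latest start in the last window 17:00–18:00 is 18:00 − 45 min = 17:15.

17:15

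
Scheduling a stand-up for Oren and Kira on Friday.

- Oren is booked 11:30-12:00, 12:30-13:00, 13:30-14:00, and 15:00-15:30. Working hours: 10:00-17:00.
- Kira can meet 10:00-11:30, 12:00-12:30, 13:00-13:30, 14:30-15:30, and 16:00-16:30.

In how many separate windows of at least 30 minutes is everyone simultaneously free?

Oren free within 10:00–17:00: 10:00–11:30, 12:00–12:30, 13:00–13:30, 14:00–15:00, 15:30–17:00.
Oren ∩ Kira: 10:00–11:30, 12:00–12:30, 13:00–13:30, 14:30–15:00, 16:00–16:30.
Windows ≥ 30 min: 10:00–11:30, 12:00–12:30, 13:00–13:30, 14:30–15:00, 16:00–16:30.
That's 5 windows.

5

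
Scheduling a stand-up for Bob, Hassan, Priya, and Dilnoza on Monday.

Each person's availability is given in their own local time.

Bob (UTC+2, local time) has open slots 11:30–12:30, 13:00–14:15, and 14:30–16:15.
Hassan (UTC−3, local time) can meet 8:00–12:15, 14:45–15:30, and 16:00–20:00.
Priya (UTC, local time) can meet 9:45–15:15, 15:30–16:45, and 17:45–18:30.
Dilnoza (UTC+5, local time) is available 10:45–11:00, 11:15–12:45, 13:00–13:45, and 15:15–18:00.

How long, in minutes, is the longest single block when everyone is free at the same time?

Bob → UTC: 09:30–10:30, 11:00–12:15, 12:30–14:15.
Hassan → UTC: 11:00–15:15, 17:45–18:30, 19:00–23:00.
Priya → UTC: 09:45–15:15, 15:30–16:45, 17:45–18:30.
Dilnoza → UTC: 05:45–06:00, 06:15–07:45, 08:00–08:45, 10:15–13:00.
Bob ∩ Hassan: 11:00–12:15, 12:30–14:15.
Bob ∩ Hassan ∩ Priya: 11:00–12:15, 12:30–14:15.
Bob ∩ Hassan ∩ Priya ∩ Dilnoza: 11:00–12:15, 12:30–13:00.
Common window lengths: 75, 30 min; longest is 75.

75 minutes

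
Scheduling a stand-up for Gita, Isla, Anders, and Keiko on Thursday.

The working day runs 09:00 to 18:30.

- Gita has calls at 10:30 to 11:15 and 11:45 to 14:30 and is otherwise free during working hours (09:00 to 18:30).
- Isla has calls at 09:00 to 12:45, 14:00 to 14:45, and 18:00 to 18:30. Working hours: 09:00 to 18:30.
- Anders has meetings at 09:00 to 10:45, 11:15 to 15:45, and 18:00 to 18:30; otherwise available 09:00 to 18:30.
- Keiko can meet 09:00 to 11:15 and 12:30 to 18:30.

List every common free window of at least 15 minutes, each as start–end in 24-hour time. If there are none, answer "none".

15:45–18:00

Gita free within 09:00–18:30: 09:00–10:30, 11:15–11:45, 14:30–18:30.
Isla free within 09:00–18:30: 12:45–14:00, 14:45–18:00.
Anders free within 09:00–18:30: 10:45–11:15, 15:45–18:00.
Gita ∩ Isla: 14:45–18:00.
Gita ∩ Isla ∩ Anders: 15:45–18:00.
Gita ∩ Isla ∩ Anders ∩ Keiko: 15:45–18:00.
Windows ≥ 15 min: 15:45–18:00.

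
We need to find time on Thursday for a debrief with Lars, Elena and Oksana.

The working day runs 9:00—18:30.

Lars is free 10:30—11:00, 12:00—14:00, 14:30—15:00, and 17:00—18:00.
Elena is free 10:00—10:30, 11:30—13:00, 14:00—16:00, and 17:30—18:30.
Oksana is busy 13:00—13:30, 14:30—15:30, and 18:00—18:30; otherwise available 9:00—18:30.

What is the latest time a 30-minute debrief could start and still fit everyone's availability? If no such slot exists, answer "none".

17:30

Oksana free within 09:00–18:30: 09:00–13:00, 13:30–14:30, 15:30–18:00.
Lars ∩ Elena: 12:00–13:00, 14:30–15:00, 17:30–18:00.
Lars ∩ Elena ∩ Oksana: 12:00–13:00, 17:30–18:00.
Windows ≥ 30 min: 12:00–13:00, 17:30–18:00.
Latest start in the last window 17:30–18:00 is 18:00 − 30 min = 17:30.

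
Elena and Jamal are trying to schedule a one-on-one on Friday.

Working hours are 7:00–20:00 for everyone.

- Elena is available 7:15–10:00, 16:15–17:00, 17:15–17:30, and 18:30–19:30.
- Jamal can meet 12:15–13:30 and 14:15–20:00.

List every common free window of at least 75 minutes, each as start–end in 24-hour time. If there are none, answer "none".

none

Elena ∩ Jamal: 16:15–17:00, 17:15–17:30, 18:30–19:30.
Windows ≥ 75 min: (none).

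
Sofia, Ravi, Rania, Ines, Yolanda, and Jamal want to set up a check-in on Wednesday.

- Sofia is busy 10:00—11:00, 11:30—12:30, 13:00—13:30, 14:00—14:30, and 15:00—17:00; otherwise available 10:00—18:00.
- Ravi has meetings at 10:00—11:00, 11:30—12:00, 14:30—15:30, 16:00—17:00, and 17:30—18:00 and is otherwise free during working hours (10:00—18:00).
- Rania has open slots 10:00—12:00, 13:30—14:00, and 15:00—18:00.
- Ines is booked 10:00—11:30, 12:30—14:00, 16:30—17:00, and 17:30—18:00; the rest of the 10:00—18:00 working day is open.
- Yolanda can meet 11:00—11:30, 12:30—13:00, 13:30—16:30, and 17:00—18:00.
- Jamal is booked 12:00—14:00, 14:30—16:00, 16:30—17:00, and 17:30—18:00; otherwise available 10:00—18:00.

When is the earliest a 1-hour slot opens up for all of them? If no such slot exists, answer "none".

Sofia free within 10:00–18:00: 11:00–11:30, 12:30–13:00, 13:30–14:00, 14:30–15:00, 17:00–18:00.
Ravi free within 10:00–18:00: 11:00–11:30, 12:00–14:30, 15:30–16:00, 17:00–17:30.
Ines free within 10:00–18:00: 11:30–12:30, 14:00–16:30, 17:00–17:30.
Jamal free within 10:00–18:00: 10:00–12:00, 14:00–14:30, 16:00–16:30, 17:00–17:30.
Sofia ∩ Ravi: 11:00–11:30, 12:30–13:00, 13:30–14:00, 17:00–17:30.
Sofia ∩ Ravi ∩ Rania: 11:00–11:30, 13:30–14:00, 17:00–17:30.
Sofia ∩ Ravi ∩ Rania ∩ Ines: 17:00–17:30.
Sofia ∩ Ravi ∩ Rania ∩ Ines ∩ Yolanda: 17:00–17:30.
Sofia ∩ Ravi ∩ Rania ∩ Ines ∩ Yolanda ∩ Jamal: 17:00–17:30.
Windows ≥ 60 min: (none).

none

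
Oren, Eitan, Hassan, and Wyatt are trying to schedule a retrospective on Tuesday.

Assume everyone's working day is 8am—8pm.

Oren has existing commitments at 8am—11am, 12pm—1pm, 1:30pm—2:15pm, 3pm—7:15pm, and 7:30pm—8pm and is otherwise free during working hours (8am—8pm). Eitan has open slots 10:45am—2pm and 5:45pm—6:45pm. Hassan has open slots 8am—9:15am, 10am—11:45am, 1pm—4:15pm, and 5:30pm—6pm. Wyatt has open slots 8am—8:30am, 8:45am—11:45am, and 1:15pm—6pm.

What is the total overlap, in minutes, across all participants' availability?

60 minutes

Oren free within 08:00–20:00: 11:00–12:00, 13:00–13:30, 14:15–15:00, 19:15–19:30.
Oren ∩ Eitan: 11:00–12:00, 13:00–13:30.
Oren ∩ Eitan ∩ Hassan: 11:00–11:45, 13:00–13:30.
Oren ∩ Eitan ∩ Hassan ∩ Wyatt: 11:00–11:45, 13:15–13:30.
Total common minutes: 45 + 15 = 60.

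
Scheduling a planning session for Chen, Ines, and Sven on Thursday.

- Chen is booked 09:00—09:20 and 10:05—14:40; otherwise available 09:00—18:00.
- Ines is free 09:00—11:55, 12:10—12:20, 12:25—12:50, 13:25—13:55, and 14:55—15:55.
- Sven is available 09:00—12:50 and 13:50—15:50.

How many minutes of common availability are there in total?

Chen free within 09:00–18:00: 09:20–10:05, 14:40–18:00.
Chen ∩ Ines: 09:20–10:05, 14:55–15:55.
Chen ∩ Ines ∩ Sven: 09:20–10:05, 14:55–15:50.
Total common minutes: 45 + 55 = 100.

100 minutes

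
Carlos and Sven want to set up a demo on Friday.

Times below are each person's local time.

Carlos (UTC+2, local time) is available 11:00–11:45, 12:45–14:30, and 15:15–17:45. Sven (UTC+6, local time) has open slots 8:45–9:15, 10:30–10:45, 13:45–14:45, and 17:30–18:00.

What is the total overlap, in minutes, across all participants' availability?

30 minutes

Carlos → UTC: 09:00–09:45, 10:45–12:30, 13:15–15:45.
Sven → UTC: 02:45–03:15, 04:30–04:45, 07:45–08:45, 11:30–12:00.
Carlos ∩ Sven: 11:30–12:00.
Total common minutes: 30.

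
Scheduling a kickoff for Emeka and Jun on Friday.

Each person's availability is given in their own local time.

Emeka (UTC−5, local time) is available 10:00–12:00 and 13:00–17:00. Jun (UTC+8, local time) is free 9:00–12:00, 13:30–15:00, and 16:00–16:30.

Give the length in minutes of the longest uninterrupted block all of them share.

0 minutes

Emeka → UTC: 15:00–17:00, 18:00–22:00.
Jun → UTC: 01:00–04:00, 05:30–07:00, 08:00–08:30.
Emeka ∩ Jun: (none).
No common window.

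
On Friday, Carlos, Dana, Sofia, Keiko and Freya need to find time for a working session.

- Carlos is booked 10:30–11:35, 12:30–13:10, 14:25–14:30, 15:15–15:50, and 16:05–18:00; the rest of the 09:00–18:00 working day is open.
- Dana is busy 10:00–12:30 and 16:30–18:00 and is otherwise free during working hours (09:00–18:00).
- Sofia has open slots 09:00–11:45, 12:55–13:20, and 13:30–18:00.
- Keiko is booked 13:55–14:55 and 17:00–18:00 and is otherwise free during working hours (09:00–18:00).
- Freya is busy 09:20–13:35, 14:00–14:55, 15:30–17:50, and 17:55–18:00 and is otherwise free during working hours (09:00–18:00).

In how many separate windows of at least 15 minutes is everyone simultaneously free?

Carlos free within 09:00–18:00: 09:00–10:30, 11:35–12:30, 13:10–14:25, 14:30–15:15, 15:50–16:05.
Dana free within 09:00–18:00: 09:00–10:00, 12:30–16:30.
Keiko free within 09:00–18:00: 09:00–13:55, 14:55–17:00.
Freya free within 09:00–18:00: 09:00–09:20, 13:35–14:00, 14:55–15:30, 17:50–17:55.
Carlos ∩ Dana: 09:00–10:00, 13:10–14:25, 14:30–15:15, 15:50–16:05.
Carlos ∩ Dana ∩ Sofia: 09:00–10:00, 13:10–13:20, 13:30–14:25, 14:30–15:15, 15:50–16:05.
Carlos ∩ Dana ∩ Sofia ∩ Keiko: 09:00–10:00, 13:10–13:20, 13:30–13:55, 14:55–15:15, 15:50–16:05.
Carlos ∩ Dana ∩ Sofia ∩ Keiko ∩ Freya: 09:00–09:20, 13:35–13:55, 14:55–15:15.
Windows ≥ 15 min: 09:00–09:20, 13:35–13:55, 14:55–15:15.
That's 3 windows.

3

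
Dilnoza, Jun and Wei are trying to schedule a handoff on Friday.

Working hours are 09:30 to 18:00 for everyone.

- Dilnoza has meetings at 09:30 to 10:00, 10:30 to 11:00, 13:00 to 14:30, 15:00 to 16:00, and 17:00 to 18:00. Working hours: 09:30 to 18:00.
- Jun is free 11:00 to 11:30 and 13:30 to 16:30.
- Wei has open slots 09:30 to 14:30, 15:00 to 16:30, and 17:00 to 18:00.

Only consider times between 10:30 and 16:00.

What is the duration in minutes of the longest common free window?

Dilnoza free within 09:30–18:00: 10:00–10:30, 11:00–13:00, 14:30–15:00, 16:00–17:00.
Dilnoza ∩ Jun: 11:00–11:30, 14:30–15:00, 16:00–16:30.
Dilnoza ∩ Jun ∩ Wei: 11:00–11:30, 16:00–16:30.
Restricted to 10:30–16:00: 11:00–11:30.
Single common window of 30 minutes.

30 minutes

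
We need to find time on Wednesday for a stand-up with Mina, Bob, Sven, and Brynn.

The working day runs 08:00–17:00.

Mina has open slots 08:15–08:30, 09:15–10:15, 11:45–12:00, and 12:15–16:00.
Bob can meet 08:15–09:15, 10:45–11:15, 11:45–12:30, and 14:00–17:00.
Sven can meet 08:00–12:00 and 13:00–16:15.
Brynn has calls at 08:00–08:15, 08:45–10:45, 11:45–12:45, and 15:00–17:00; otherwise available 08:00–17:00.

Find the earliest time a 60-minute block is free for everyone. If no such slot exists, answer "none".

Brynn free within 08:00–17:00: 08:15–08:45, 10:45–11:45, 12:45–15:00.
Mina ∩ Bob: 08:15–08:30, 11:45–12:00, 12:15–12:30, 14:00–16:00.
Mina ∩ Bob ∩ Sven: 08:15–08:30, 11:45–12:00, 14:00–16:00.
Mina ∩ Bob ∩ Sven ∩ Brynn: 08:15–08:30, 14:00–15:00.
Windows ≥ 60 min: 14:00–15:00.
Earliest such window starts at 14:00.

14:00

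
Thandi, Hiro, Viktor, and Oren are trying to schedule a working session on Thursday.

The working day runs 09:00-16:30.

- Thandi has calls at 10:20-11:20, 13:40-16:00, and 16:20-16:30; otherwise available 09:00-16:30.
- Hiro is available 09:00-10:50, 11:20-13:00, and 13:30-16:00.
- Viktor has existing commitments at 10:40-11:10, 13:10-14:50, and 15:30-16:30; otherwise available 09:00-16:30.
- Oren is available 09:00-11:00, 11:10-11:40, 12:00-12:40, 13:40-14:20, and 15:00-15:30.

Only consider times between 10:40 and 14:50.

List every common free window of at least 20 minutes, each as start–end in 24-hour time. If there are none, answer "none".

Thandi free within 09:00–16:30: 09:00–10:20, 11:20–13:40, 16:00–16:20.
Viktor free within 09:00–16:30: 09:00–10:40, 11:10–13:10, 14:50–15:30.
Thandi ∩ Hiro: 09:00–10:20, 11:20–13:00, 13:30–13:40.
Thandi ∩ Hiro ∩ Viktor: 09:00–10:20, 11:20–13:00.
Thandi ∩ Hiro ∩ Viktor ∩ Oren: 09:00–10:20, 11:20–11:40, 12:00–12:40.
Restricted to 10:40–14:50: 11:20–11:40, 12:00–12:40.
Windows ≥ 20 min: 11:20–11:40, 12:00–12:40.

11:20–11:40, 12:00–12:40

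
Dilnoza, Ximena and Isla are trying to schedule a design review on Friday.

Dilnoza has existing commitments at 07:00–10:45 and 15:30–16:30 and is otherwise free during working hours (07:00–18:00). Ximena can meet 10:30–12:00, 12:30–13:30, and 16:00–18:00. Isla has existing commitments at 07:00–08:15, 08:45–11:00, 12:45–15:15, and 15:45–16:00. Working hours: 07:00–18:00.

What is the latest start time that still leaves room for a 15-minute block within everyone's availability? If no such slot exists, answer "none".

Dilnoza free within 07:00–18:00: 10:45–15:30, 16:30–18:00.
Isla free within 07:00–18:00: 08:15–08:45, 11:00–12:45, 15:15–15:45, 16:00–18:00.
Dilnoza ∩ Ximena: 10:45–12:00, 12:30–13:30, 16:30–18:00.
Dilnoza ∩ Ximena ∩ Isla: 11:00–12:00, 12:30–12:45, 16:30–18:00.
Windows ≥ 15 min: 11:00–12:00, 12:30–12:45, 16:30–18:00.
Latest start in the last window 16:30–18:00 is 18:00 − 15 min = 17:45.

17:45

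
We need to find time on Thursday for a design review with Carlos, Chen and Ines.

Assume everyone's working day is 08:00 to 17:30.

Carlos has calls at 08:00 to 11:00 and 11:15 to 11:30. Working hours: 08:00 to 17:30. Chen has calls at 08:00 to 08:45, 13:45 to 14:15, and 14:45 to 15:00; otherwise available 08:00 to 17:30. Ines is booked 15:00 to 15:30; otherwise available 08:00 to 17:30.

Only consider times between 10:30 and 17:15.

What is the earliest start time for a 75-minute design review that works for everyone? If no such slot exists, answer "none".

11:30

Carlos free within 08:00–17:30: 11:00–11:15, 11:30–17:30.
Chen free within 08:00–17:30: 08:45–13:45, 14:15–14:45, 15:00–17:30.
Ines free within 08:00–17:30: 08:00–15:00, 15:30–17:30.
Carlos ∩ Chen: 11:00–11:15, 11:30–13:45, 14:15–14:45, 15:00–17:30.
Carlos ∩ Chen ∩ Ines: 11:00–11:15, 11:30–13:45, 14:15–14:45, 15:30–17:30.
Restricted to 10:30–17:15: 11:00–11:15, 11:30–13:45, 14:15–14:45, 15:30–17:15.
Windows ≥ 75 min: 11:30–13:45, 15:30–17:15.
Earliest such window starts at 11:30.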